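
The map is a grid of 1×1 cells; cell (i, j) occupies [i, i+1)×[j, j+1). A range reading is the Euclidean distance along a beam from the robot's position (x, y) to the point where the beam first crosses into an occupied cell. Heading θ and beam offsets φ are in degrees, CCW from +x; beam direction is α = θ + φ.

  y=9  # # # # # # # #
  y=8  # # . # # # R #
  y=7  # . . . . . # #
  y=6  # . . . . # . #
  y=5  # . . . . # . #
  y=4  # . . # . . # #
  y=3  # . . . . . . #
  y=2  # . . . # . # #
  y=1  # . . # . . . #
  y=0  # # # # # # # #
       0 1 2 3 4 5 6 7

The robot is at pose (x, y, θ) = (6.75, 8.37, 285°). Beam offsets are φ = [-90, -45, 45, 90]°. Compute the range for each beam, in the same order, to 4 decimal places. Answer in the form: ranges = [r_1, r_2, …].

beam 1: φ=-90°, α=195°
  dir = (cos 195°, sin 195°) = (-0.9659, -0.2588); from cell (6,8)
  next x-line at t=0.7765, next y-line at t=1.4296; Δt_x=1.0353, Δt_y=3.8637
    x: enter (5,8) at t=0.7765 ← occupied
  → r_1 = 0.7765
beam 2: φ=-45°, α=240°
  dir = (cos 240°, sin 240°) = (-0.5000, -0.8660); from cell (6,8)
  next x-line at t=1.5000, next y-line at t=0.4272; Δt_x=2.0000, Δt_y=1.1547
    y: enter (6,7) at t=0.4272 ← occupied
  → r_2 = 0.4272
beam 3: φ=45°, α=330°
  dir = (cos 330°, sin 330°) = (0.8660, -0.5000); from cell (6,8)
  next x-line at t=0.2887, next y-line at t=0.7400; Δt_x=1.1547, Δt_y=2.0000
    x: enter (7,8) at t=0.2887 ← occupied
  → r_3 = 0.2887
beam 4: φ=90°, α=15°
  dir = (cos 15°, sin 15°) = (0.9659, 0.2588); from cell (6,8)
  next x-line at t=0.2588, next y-line at t=2.4341; Δt_x=1.0353, Δt_y=3.8637
    x: enter (7,8) at t=0.2588 ← occupied
  → r_4 = 0.2588

ranges = [0.7765, 0.4272, 0.2887, 0.2588]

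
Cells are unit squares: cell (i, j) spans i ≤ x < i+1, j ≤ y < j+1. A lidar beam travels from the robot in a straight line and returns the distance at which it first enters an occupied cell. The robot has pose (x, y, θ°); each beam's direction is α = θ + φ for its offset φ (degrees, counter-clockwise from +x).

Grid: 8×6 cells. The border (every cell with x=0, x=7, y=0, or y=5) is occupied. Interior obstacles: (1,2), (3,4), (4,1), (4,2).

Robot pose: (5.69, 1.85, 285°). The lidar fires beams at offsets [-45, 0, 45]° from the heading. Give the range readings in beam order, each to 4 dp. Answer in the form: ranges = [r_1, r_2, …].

beam 1: φ=-45°, α=240°
  dir = (cos 240°, sin 240°) = (-0.5000, -0.8660); from cell (5,1)
  next x-line at t=1.3800, next y-line at t=0.9815; Δt_x=2.0000, Δt_y=1.1547
    y: enter (5,0) at t=0.9815 ← occupied
  → r_1 = 0.9815
beam 2: φ=0°, α=285°
  dir = (cos 285°, sin 285°) = (0.2588, -0.9659); from cell (5,1)
  next x-line at t=1.1977, next y-line at t=0.8800; Δt_x=3.8637, Δt_y=1.0353
    y: enter (5,0) at t=0.8800 ← occupied
  → r_2 = 0.8800
beam 3: φ=45°, α=330°
  dir = (cos 330°, sin 330°) = (0.8660, -0.5000); from cell (5,1)
  next x-line at t=0.3580, next y-line at t=1.7000; Δt_x=1.1547, Δt_y=2.0000
    x: enter (6,1) at t=0.3580
    x: enter (7,1) at t=1.5127 ← occupied
  → r_3 = 1.5127

ranges = [0.9815, 0.8800, 1.5127]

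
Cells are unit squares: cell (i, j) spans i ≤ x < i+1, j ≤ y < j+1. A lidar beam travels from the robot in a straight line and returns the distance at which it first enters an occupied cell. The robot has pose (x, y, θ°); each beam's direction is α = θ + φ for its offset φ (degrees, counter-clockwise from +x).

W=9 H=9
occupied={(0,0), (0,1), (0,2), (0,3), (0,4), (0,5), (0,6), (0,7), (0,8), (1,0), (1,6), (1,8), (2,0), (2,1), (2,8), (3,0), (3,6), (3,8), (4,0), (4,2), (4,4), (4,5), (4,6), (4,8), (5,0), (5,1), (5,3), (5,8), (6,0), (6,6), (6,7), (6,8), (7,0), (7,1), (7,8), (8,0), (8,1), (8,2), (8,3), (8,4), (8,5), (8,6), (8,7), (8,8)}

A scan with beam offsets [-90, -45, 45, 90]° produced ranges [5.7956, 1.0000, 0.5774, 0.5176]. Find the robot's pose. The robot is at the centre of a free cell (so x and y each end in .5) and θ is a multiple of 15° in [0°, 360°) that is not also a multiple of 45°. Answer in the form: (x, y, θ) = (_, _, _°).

Candidates: 37 free-cell centres × 16 headings = 592 poses. Raycast each; keep the one whose scan matches to 4 dp.
  (4.5, 7.5, 255°): beam 1 = 1.9319 ≠ 5.7956 ✗
  (2.5, 6.5, 210°): beam 1 = 1.7321 ≠ 5.7956 ✗
  (2.5, 6.5, 285°): beam 1 = 0.5176 ≠ 5.7956 ✗
  (3.5, 4.5, 105°): beam 1 = 0.5176 ≠ 5.7956 ✗
  (5.5, 7.5, 120°): beam 1 = 0.5774 ≠ 5.7956 ✗
  …
  (7.5, 7.5, 345°): r_1=5.7956, r_2=1.0000, r_3=0.5774, r_4=0.5176 — all match ✓
Unique over the lattice → pose = (7.5, 7.5, 345°).

(x, y, θ) = (7.5, 7.5, 345°)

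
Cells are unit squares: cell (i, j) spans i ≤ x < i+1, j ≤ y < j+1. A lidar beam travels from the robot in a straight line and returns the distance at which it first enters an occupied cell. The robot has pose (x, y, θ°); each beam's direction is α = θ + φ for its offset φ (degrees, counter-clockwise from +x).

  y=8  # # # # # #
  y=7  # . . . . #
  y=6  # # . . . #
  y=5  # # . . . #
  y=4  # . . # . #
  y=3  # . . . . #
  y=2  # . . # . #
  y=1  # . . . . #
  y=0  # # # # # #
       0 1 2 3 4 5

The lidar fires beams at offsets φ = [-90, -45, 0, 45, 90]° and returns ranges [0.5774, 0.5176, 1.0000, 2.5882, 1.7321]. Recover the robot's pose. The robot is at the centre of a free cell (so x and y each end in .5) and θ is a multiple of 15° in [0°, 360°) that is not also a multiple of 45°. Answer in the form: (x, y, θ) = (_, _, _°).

Candidates: 24 free-cell centres × 16 headings = 384 poses. Raycast each; keep the one whose scan matches to 4 dp.
  (3.5, 7.5, 300°): beam 1 = 1.7321 ≠ 0.5774 ✗
  (1.5, 7.5, 30°): beam 2 = 3.6235 ≠ 0.5176 ✗
  (3.5, 5.5, 30°): beam 2 = 1.5529 ≠ 0.5176 ✗
  (4.5, 2.5, 195°): beam 1 = 1.9319 ≠ 0.5774 ✗
  …
  (1.5, 3.5, 240°): r_1=0.5774, r_2=0.5176, r_3=1.0000, r_4=2.5882, r_5=1.7321 — all match ✓
Unique over the lattice → pose = (1.5, 3.5, 240°).

(x, y, θ) = (1.5, 3.5, 240°)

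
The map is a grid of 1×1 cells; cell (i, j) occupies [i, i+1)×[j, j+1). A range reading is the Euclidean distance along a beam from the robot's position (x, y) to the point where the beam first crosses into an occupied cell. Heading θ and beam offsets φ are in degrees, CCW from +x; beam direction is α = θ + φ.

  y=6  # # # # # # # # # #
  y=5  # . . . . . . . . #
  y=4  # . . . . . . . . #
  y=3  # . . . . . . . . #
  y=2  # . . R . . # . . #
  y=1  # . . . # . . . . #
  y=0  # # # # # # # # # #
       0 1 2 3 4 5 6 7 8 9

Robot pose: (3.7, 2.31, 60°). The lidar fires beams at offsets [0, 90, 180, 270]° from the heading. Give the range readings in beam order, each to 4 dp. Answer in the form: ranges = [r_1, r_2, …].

ranges = [4.2608, 3.1177, 1.5127, 0.6200]

beam 1: φ=0°, α=60°
  dir = (cos 60°, sin 60°) = (0.5000, 0.8660); from cell (3,2)
  next x-line at t=0.6000, next y-line at t=0.7967; Δt_x=2.0000, Δt_y=1.1547
    x: enter (4,2) at t=0.6000
    y: enter (4,3) at t=0.7967
    y: enter (4,4) at t=1.9514
    x: enter (5,4) at t=2.6000
    y: enter (5,5) at t=3.1061
    y: enter (5,6) at t=4.2608 ← occupied
  → r_1 = 4.2608
beam 2: φ=90°, α=150°
  dir = (cos 150°, sin 150°) = (-0.8660, 0.5000); from cell (3,2)
  next x-line at t=0.8083, next y-line at t=1.3800; Δt_x=1.1547, Δt_y=2.0000
    x: enter (2,2) at t=0.8083
    y: enter (2,3) at t=1.3800
    x: enter (1,3) at t=1.9630
    x: enter (0,3) at t=3.1177 ← occupied
  → r_2 = 3.1177
beam 3: φ=180°, α=240°
  dir = (cos 240°, sin 240°) = (-0.5000, -0.8660); from cell (3,2)
  next x-line at t=1.4000, next y-line at t=0.3580; Δt_x=2.0000, Δt_y=1.1547
    y: enter (3,1) at t=0.3580
    x: enter (2,1) at t=1.4000
    y: enter (2,0) at t=1.5127 ← occupied
  → r_3 = 1.5127
beam 4: φ=270°, α=330°
  dir = (cos 330°, sin 330°) = (0.8660, -0.5000); from cell (3,2)
  next x-line at t=0.3464, next y-line at t=0.6200; Δt_x=1.1547, Δt_y=2.0000
    x: enter (4,2) at t=0.3464
    y: enter (4,1) at t=0.6200 ← occupied
  → r_4 = 0.6200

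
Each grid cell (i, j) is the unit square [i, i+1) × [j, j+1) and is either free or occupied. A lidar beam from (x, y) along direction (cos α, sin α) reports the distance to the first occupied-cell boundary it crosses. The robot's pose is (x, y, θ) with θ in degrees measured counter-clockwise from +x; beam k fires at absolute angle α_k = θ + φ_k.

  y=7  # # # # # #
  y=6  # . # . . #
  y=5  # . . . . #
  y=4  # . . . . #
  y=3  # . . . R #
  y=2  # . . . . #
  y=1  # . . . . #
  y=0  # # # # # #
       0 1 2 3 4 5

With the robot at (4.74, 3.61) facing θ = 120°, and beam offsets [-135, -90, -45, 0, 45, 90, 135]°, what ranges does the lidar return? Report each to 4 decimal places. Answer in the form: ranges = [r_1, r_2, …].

beam 1: φ=-135°, α=345°
  d=(0.9659,-0.2588)  start (4,3)  tX=0.2692 tY=2.3569  stride 1/|dx|=1.0353 1/|dy|=3.8637
    cross x-line → (5,3), t=0.2692 (wall)
  → r_1 = 0.2692
beam 2: φ=-90°, α=30°
  d=(0.8660,0.5000)  start (4,3)  tX=0.3002 tY=0.7800  stride 1/|dx|=1.1547 1/|dy|=2.0000
    cross x-line → (5,3), t=0.3002 (wall)
  → r_2 = 0.3002
beam 3: φ=-45°, α=75°
  d=(0.2588,0.9659)  start (4,3)  tX=1.0046 tY=0.4038  stride 1/|dx|=3.8637 1/|dy|=1.0353
    cross y-line → (4,4), t=0.4038
    cross x-line → (5,4), t=1.0046 (wall)
  → r_3 = 1.0046
beam 4: φ=0°, α=120°
  d=(-0.5000,0.8660)  start (4,3)  tX=1.4800 tY=0.4503  stride 1/|dx|=2.0000 1/|dy|=1.1547
    cross y-line → (4,4), t=0.4503
    cross x-line → (3,4), t=1.4800
    cross y-line → (3,5), t=1.6050
    cross y-line → (3,6), t=2.7597
    cross x-line → (2,6), t=3.4800 (wall)
  → r_4 = 3.4800
beam 5: φ=45°, α=165°
  d=(-0.9659,0.2588)  start (4,3)  tX=0.7661 tY=1.5068  stride 1/|dx|=1.0353 1/|dy|=3.8637
    cross x-line → (3,3), t=0.7661
    cross y-line → (3,4), t=1.5068
    cross x-line → (2,4), t=1.8014
    cross x-line → (1,4), t=2.8367
    cross x-line → (0,4), t=3.8719 (wall)
  → r_5 = 3.8719
beam 6: φ=90°, α=210°
  d=(-0.8660,-0.5000)  start (4,3)  tX=0.8545 tY=1.2200  stride 1/|dx|=1.1547 1/|dy|=2.0000
    cross x-line → (3,3), t=0.8545
    cross y-line → (3,2), t=1.2200
    cross x-line → (2,2), t=2.0092
    cross x-line → (1,2), t=3.1639
    cross y-line → (1,1), t=3.2200
    cross x-line → (0,1), t=4.3186 (wall)
  → r_6 = 4.3186
beam 7: φ=135°, α=255°
  d=(-0.2588,-0.9659)  start (4,3)  tX=2.8591 tY=0.6315  stride 1/|dx|=3.8637 1/|dy|=1.0353
    cross y-line → (4,2), t=0.6315
    cross y-line → (4,1), t=1.6668
    cross y-line → (4,0), t=2.7021 (wall)
  → r_7 = 2.7021

ranges = [0.2692, 0.3002, 1.0046, 3.4800, 3.8719, 4.3186, 2.7021]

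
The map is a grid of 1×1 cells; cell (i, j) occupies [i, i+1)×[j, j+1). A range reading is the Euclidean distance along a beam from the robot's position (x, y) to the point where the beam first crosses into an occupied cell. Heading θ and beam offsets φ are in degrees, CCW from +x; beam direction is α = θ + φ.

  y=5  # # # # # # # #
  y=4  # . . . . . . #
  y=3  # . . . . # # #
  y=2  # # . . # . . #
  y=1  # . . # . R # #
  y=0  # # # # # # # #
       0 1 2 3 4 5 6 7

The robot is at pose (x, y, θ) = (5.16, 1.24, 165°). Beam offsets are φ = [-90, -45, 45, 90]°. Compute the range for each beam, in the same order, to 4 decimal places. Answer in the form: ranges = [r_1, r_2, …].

ranges = [1.8221, 0.8776, 0.4800, 0.2485]

beam 1: φ=-90°, α=75°
  direction (0.2588, 0.9659); cell (5,1); t to first gridline: x 3.2455, y 0.7868 (then +3.8637 / +1.0353)
    (5,2) via y @ 0.7868
    (5,3) via y @ 1.8221  # hit
  → r_1 = 1.8221
beam 2: φ=-45°, α=120°
  direction (-0.5000, 0.8660); cell (5,1); t to first gridline: x 0.3200, y 0.8776 (then +2.0000 / +1.1547)
    (4,1) via x @ 0.3200
    (4,2) via y @ 0.8776  # hit
  → r_2 = 0.8776
beam 3: φ=45°, α=210°
  direction (-0.8660, -0.5000); cell (5,1); t to first gridline: x 0.1848, y 0.4800 (then +1.1547 / +2.0000)
    (4,1) via x @ 0.1848
    (4,0) via y @ 0.4800  # hit
  → r_3 = 0.4800
beam 4: φ=90°, α=255°
  direction (-0.2588, -0.9659); cell (5,1); t to first gridline: x 0.6182, y 0.2485 (then +3.8637 / +1.0353)
    (5,0) via y @ 0.2485  # hit
  → r_4 = 0.2485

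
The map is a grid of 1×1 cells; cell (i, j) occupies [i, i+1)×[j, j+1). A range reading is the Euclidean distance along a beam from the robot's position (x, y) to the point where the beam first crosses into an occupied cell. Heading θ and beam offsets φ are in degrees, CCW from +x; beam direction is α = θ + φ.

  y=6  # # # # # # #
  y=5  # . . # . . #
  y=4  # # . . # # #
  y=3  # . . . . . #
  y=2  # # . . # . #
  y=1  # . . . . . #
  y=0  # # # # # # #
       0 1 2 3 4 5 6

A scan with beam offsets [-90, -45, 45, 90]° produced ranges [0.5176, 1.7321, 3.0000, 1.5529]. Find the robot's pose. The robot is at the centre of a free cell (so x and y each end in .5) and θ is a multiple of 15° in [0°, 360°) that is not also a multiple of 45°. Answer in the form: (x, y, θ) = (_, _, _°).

The pose lattice has 19·16 = 304 candidates. Test each by forward raycasting.
  (4.5, 5.5, 150°): beam 1 = 0.5774 ≠ 0.5176 ✗
  (2.5, 1.5, 240°): beam 1 = 1.0000 ≠ 0.5176 ✗
  (3.5, 4.5, 165°): beam 2 = 0.5774 ≠ 1.7321 ✗
  …
  (2.5, 2.5, 285°): r_1=0.5176, r_2=1.7321, r_3=3.0000, r_4=1.5529 — all match ✓
No second candidate reproduces the full scan.

(x, y, θ) = (2.5, 2.5, 285°)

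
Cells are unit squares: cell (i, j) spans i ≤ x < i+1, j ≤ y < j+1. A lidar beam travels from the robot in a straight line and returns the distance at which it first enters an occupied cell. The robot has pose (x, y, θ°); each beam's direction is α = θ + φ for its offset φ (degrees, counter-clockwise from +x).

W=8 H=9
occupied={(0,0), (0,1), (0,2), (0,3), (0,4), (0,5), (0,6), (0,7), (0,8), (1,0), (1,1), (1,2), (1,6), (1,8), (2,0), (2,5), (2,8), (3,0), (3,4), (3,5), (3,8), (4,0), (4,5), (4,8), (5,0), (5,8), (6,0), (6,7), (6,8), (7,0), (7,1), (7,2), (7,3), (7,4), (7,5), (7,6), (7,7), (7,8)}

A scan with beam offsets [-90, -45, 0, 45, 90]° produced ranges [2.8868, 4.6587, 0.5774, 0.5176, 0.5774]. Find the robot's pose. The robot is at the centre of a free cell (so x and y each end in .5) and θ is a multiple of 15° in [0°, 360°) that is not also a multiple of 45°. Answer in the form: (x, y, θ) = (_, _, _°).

Candidates: 34 free-cell centres × 16 headings = 544 poses. Raycast each; keep the one whose scan matches to 4 dp.
  (5.5, 5.5, 195°): beam 1 = 2.5882 ≠ 2.8868 ✗
  (4.5, 1.5, 60°): beam 1 = 1.0000 ≠ 2.8868 ✗
  (5.5, 3.5, 75°): beam 1 = 1.5529 ≠ 2.8868 ✗
  (2.5, 7.5, 285°): beam 1 = 1.5529 ≠ 2.8868 ✗
  (4.5, 2.5, 75°): beam 1 = 2.5882 ≠ 2.8868 ✗
  …
  (2.5, 1.5, 150°): r_1=2.8868, r_2=4.6587, r_3=0.5774, r_4=0.5176, r_5=0.5774 — all match ✓
Unique over the lattice → pose = (2.5, 1.5, 150°).

(x, y, θ) = (2.5, 1.5, 150°)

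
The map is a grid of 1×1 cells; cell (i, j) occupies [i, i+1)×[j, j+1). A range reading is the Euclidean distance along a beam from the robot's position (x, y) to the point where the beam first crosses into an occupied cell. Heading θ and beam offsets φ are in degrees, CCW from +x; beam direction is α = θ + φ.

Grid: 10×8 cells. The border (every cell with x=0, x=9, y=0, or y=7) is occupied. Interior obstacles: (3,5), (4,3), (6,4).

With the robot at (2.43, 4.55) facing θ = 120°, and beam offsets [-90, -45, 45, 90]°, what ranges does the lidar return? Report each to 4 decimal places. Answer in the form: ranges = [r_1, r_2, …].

beam 1: φ=-90°, α=30°
  direction (0.8660, 0.5000); cell (2,4); t to first gridline: x 0.6582, y 0.9000 (then +1.1547 / +2.0000)
    (3,4) via x @ 0.6582
    (3,5) via y @ 0.9000  # hit
  → r_1 = 0.9000
beam 2: φ=-45°, α=75°
  direction (0.2588, 0.9659); cell (2,4); t to first gridline: x 2.2023, y 0.4659 (then +3.8637 / +1.0353)
    (2,5) via y @ 0.4659
    (2,6) via y @ 1.5012
    (3,6) via x @ 2.2023
    (3,7) via y @ 2.5364  # hit
  → r_2 = 2.5364
beam 3: φ=45°, α=165°
  direction (-0.9659, 0.2588); cell (2,4); t to first gridline: x 0.4452, y 1.7387 (then +1.0353 / +3.8637)
    (1,4) via x @ 0.4452
    (0,4) via x @ 1.4804  # hit
  → r_3 = 1.4804
beam 4: φ=90°, α=210°
  direction (-0.8660, -0.5000); cell (2,4); t to first gridline: x 0.4965, y 1.1000 (then +1.1547 / +2.0000)
    (1,4) via x @ 0.4965
    (1,3) via y @ 1.1000
    (0,3) via x @ 1.6512  # hit
  → r_4 = 1.6512

ranges = [0.9000, 2.5364, 1.4804, 1.6512]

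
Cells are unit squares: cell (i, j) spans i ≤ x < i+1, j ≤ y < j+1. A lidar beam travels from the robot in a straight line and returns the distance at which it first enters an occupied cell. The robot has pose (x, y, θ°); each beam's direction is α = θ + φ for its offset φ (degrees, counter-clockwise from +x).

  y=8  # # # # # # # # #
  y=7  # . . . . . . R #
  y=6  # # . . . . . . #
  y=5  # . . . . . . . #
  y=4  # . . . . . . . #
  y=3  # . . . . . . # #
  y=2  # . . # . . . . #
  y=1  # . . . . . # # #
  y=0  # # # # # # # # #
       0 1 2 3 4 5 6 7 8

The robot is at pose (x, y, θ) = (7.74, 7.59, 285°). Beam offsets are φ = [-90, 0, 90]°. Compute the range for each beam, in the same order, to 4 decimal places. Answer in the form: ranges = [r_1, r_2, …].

ranges = [5.9425, 1.0046, 0.2692]

beam 1: φ=-90°, α=195°
  d=(-0.9659,-0.2588)  start (7,7)  tX=0.7661 tY=2.2796  stride 1/|dx|=1.0353 1/|dy|=3.8637
    cross x-line → (6,7), t=0.7661
    cross x-line → (5,7), t=1.8014
    cross y-line → (5,6), t=2.2796
    cross x-line → (4,6), t=2.8367
    cross x-line → (3,6), t=3.8719
    cross x-line → (2,6), t=4.9072
    cross x-line → (1,6), t=5.9425 (wall)
  → r_1 = 5.9425
beam 2: φ=0°, α=285°
  d=(0.2588,-0.9659)  start (7,7)  tX=1.0046 tY=0.6108  stride 1/|dx|=3.8637 1/|dy|=1.0353
    cross y-line → (7,6), t=0.6108
    cross x-line → (8,6), t=1.0046 (wall)
  → r_2 = 1.0046
beam 3: φ=90°, α=15°
  d=(0.9659,0.2588)  start (7,7)  tX=0.2692 tY=1.5841  stride 1/|dx|=1.0353 1/|dy|=3.8637
    cross x-line → (8,7), t=0.2692 (wall)
  → r_3 = 0.2692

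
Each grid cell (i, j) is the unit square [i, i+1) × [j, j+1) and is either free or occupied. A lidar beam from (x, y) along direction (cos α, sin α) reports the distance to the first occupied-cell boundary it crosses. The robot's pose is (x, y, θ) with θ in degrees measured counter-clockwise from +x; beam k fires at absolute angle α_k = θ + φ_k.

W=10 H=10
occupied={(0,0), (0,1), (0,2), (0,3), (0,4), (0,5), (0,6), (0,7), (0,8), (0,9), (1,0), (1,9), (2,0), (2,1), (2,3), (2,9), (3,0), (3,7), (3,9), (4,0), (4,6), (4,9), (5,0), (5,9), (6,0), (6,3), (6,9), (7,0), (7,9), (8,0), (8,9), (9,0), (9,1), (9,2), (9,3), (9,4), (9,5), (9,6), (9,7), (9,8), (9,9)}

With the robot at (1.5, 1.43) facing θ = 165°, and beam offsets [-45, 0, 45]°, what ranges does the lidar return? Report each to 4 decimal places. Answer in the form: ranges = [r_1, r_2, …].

ranges = [1.0000, 0.5176, 0.5774]

beam 1: φ=-45°, α=120°
  d=(-0.5000,0.8660)  start (1,1)  tX=1.0000 tY=0.6582  stride 1/|dx|=2.0000 1/|dy|=1.1547
    cross y-line → (1,2), t=0.6582
    cross x-line → (0,2), t=1.0000 (wall)
  → r_1 = 1.0000
beam 2: φ=0°, α=165°
  d=(-0.9659,0.2588)  start (1,1)  tX=0.5176 tY=2.2023  stride 1/|dx|=1.0353 1/|dy|=3.8637
    cross x-line → (0,1), t=0.5176 (wall)
  → r_2 = 0.5176
beam 3: φ=45°, α=210°
  d=(-0.8660,-0.5000)  start (1,1)  tX=0.5774 tY=0.8600  stride 1/|dx|=1.1547 1/|dy|=2.0000
    cross x-line → (0,1), t=0.5774 (wall)
  → r_3 = 0.5774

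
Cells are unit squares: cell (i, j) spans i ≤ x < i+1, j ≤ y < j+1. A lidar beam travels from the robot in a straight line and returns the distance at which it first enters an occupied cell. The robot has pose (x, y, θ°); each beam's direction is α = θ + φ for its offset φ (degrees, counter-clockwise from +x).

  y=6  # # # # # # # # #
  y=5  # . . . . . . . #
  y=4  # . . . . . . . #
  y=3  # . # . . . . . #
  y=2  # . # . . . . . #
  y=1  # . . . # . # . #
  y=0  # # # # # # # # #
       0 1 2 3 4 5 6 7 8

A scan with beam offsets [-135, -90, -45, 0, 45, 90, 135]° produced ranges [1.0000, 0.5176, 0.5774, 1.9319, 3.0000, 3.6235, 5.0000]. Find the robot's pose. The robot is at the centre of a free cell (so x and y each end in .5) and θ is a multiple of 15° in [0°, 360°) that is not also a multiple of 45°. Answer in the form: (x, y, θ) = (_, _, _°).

Candidates: 31 free-cell centres × 16 headings = 496 poses. Raycast each; keep the one whose scan matches to 4 dp.
  (1.5, 3.5, 330°): beam 1 = 0.5176 ≠ 1.0000 ✗
  (7.5, 4.5, 75°): beam 4 = 1.5529 ≠ 1.9319 ✗
  (6.5, 4.5, 15°): beam 1 = 3.0000 ≠ 1.0000 ✗
  (6.5, 2.5, 30°): beam 1 = 0.5176 ≠ 1.0000 ✗
  (7.5, 5.5, 210°): beam 1 = 0.5176 ≠ 1.0000 ✗
  …
  (5.5, 5.5, 165°): r_1=1.0000, r_2=0.5176, r_3=0.5774, r_4=1.9319, r_5=3.0000, r_6=3.6235, r_7=5.0000 — all match ✓
No second candidate reproduces the full scan.

(x, y, θ) = (5.5, 5.5, 165°)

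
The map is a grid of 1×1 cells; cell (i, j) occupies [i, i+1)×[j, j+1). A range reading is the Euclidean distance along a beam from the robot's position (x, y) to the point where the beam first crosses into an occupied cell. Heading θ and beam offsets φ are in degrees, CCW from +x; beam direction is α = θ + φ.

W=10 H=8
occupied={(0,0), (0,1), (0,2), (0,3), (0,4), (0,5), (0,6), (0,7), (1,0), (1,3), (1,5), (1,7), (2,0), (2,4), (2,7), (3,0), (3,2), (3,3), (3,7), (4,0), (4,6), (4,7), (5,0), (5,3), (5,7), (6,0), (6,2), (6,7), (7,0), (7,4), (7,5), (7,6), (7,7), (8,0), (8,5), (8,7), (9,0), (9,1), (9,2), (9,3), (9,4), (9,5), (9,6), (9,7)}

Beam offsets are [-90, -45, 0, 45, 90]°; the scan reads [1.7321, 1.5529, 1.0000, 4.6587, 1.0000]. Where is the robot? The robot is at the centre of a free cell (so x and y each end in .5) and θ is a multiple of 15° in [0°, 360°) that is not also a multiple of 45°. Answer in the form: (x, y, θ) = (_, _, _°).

(x, y, θ) = (4.5, 2.5, 30°)

Enumerate (i+0.5, j+0.5, θ) over the 36 free cells and 16 admissible headings. For each, cast all 5 beams and compare to the given ranges.
  (6.5, 6.5, 105°): beam 1 = 0.5176 ≠ 1.7321 ✗
  (2.5, 3.5, 210°): beam 1 = 0.5774 ≠ 1.7321 ✗
  (4.5, 5.5, 330°): beam 2 = 1.9319 ≠ 1.5529 ✗
  (2.5, 2.5, 255°): beam 1 = 1.5529 ≠ 1.7321 ✗
  …
  (4.5, 2.5, 30°): r_1=1.7321, r_2=1.5529, r_3=1.0000, r_4=4.6587, r_5=1.0000 — all match ✓
No second candidate reproduces the full scan.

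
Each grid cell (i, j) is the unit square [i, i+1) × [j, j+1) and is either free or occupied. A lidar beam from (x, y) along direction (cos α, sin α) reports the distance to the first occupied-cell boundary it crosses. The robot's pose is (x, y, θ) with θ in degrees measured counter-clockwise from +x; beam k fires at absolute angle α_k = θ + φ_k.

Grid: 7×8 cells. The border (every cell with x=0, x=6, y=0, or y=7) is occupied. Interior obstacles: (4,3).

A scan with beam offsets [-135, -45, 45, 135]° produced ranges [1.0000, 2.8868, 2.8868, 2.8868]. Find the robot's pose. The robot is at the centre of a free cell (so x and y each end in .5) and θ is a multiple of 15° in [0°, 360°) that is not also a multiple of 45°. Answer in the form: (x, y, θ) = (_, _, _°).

(x, y, θ) = (3.5, 4.5, 75°)

The pose lattice has 29·16 = 464 candidates. Test each by forward raycasting.
  (3.5, 5.5, 15°): beam 1 = 5.0000 ≠ 1.0000 ✗
  (5.5, 6.5, 120°): beam 1 = 0.5176 ≠ 1.0000 ✗
  (4.5, 6.5, 330°): beam 1 = 3.6235 ≠ 1.0000 ✗
  (4.5, 4.5, 30°): beam 1 = 0.5176 ≠ 1.0000 ✗
  …
  (3.5, 4.5, 75°): r_1=1.0000, r_2=2.8868, r_3=2.8868, r_4=2.8868 — all match ✓
Only this pose fits every beam.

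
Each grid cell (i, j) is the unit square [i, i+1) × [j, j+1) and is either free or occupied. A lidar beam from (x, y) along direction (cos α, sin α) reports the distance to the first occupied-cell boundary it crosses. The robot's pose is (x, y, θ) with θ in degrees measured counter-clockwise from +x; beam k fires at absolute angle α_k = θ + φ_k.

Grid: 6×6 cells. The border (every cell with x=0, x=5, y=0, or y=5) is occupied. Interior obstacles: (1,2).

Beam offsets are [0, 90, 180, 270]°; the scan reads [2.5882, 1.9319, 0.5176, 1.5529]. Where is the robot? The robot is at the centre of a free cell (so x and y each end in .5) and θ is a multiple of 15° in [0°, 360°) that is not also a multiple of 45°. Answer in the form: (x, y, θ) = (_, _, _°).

The pose lattice has 15·16 = 240 candidates. Test each by forward raycasting.
  (2.5, 2.5, 285°): beam 1 = 1.5529 ≠ 2.5882 ✗
  (3.5, 3.5, 165°): beam 2 = 2.5882 ≠ 1.9319 ✗
  (4.5, 1.5, 300°): beam 1 = 0.5774 ≠ 2.5882 ✗
  …
  (4.5, 3.5, 195°): r_1=2.5882, r_2=1.9319, r_3=0.5176, r_4=1.5529 — all match ✓
Only this pose fits every beam.

(x, y, θ) = (4.5, 3.5, 195°)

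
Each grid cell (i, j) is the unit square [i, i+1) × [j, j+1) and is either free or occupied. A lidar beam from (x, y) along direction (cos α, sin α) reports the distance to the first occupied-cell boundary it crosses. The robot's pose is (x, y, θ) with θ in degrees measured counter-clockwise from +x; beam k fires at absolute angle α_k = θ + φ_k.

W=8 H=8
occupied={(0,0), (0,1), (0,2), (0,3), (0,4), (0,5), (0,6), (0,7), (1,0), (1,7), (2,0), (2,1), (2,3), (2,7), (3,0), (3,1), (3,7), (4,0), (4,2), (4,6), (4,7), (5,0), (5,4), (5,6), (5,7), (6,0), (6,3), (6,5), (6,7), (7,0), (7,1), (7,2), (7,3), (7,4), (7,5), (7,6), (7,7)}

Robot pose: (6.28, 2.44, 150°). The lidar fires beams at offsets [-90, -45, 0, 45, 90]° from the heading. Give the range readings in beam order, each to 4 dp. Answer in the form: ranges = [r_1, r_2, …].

beam 1: φ=-90°, α=60°
  cosα=0.5000 sinα=0.8660 | (6,2) | tMaxX 1.4400 tMaxY 0.6466 | tΔX 2.0000 tΔY 1.1547
    t=0.6466 [y] (6,3) — stop
  → r_1 = 0.6466
beam 2: φ=-45°, α=105°
  cosα=-0.2588 sinα=0.9659 | (6,2) | tMaxX 1.0818 tMaxY 0.5798 | tΔX 3.8637 tΔY 1.0353
    t=0.5798 [y] (6,3) — stop
  → r_2 = 0.5798
beam 3: φ=0°, α=150°
  cosα=-0.8660 sinα=0.5000 | (6,2) | tMaxX 0.3233 tMaxY 1.1200 | tΔX 1.1547 tΔY 2.0000
    t=0.3233 [x] (5,2)
    t=1.1200 [y] (5,3)
    t=1.4780 [x] (4,3)
    t=2.6327 [x] (3,3)
    t=3.1200 [y] (3,4)
    t=3.7874 [x] (2,4)
    t=4.9421 [x] (1,4)
    t=5.1200 [y] (1,5)
    t=6.0968 [x] (0,5) — stop
  → r_3 = 6.0968
beam 4: φ=45°, α=195°
  cosα=-0.9659 sinα=-0.2588 | (6,2) | tMaxX 0.2899 tMaxY 1.7000 | tΔX 1.0353 tΔY 3.8637
    t=0.2899 [x] (5,2)
    t=1.3252 [x] (4,2) — stop
  → r_4 = 1.3252
beam 5: φ=90°, α=240°
  cosα=-0.5000 sinα=-0.8660 | (6,2) | tMaxX 0.5600 tMaxY 0.5081 | tΔX 2.0000 tΔY 1.1547
    t=0.5081 [y] (6,1)
    t=0.5600 [x] (5,1)
    t=1.6628 [y] (5,0) — stop
  → r_5 = 1.6628

ranges = [0.6466, 0.5798, 6.0968, 1.3252, 1.6628]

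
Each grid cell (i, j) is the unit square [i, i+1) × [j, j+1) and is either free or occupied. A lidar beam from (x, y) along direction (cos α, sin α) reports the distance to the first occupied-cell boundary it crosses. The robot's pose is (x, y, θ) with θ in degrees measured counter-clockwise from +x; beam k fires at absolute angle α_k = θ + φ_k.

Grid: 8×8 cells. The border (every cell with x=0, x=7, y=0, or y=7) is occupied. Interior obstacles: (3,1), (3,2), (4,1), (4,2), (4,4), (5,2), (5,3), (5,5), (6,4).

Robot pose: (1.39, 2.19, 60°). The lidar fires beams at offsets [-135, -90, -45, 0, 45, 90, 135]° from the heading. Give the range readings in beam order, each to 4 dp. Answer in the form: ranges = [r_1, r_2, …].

ranges = [1.2320, 1.8591, 1.6668, 5.5541, 1.5068, 0.4503, 0.4038]

beam 1: φ=-135°, α=285°
  d=(0.2588,-0.9659)  start (1,2)  tX=2.3569 tY=0.1967  stride 1/|dx|=3.8637 1/|dy|=1.0353
    cross y-line → (1,1), t=0.1967
    cross y-line → (1,0), t=1.2320 (wall)
  → r_1 = 1.2320
beam 2: φ=-90°, α=330°
  d=(0.8660,-0.5000)  start (1,2)  tX=0.7044 tY=0.3800  stride 1/|dx|=1.1547 1/|dy|=2.0000
    cross y-line → (1,1), t=0.3800
    cross x-line → (2,1), t=0.7044
    cross x-line → (3,1), t=1.8591 (wall)
  → r_2 = 1.8591
beam 3: φ=-45°, α=15°
  d=(0.9659,0.2588)  start (1,2)  tX=0.6315 tY=3.1296  stride 1/|dx|=1.0353 1/|dy|=3.8637
    cross x-line → (2,2), t=0.6315
    cross x-line → (3,2), t=1.6668 (wall)
  → r_3 = 1.6668
beam 4: φ=0°, α=60°
  d=(0.5000,0.8660)  start (1,2)  tX=1.2200 tY=0.9353  stride 1/|dx|=2.0000 1/|dy|=1.1547
    cross y-line → (1,3), t=0.9353
    cross x-line → (2,3), t=1.2200
    cross y-line → (2,4), t=2.0900
    cross x-line → (3,4), t=3.2200
    cross y-line → (3,5), t=3.2447
    cross y-line → (3,6), t=4.3994
    cross x-line → (4,6), t=5.2200
    cross y-line → (4,7), t=5.5541 (wall)
  → r_4 = 5.5541
beam 5: φ=45°, α=105°
  d=(-0.2588,0.9659)  start (1,2)  tX=1.5068 tY=0.8386  stride 1/|dx|=3.8637 1/|dy|=1.0353
    cross y-line → (1,3), t=0.8386
    cross x-line → (0,3), t=1.5068 (wall)
  → r_5 = 1.5068
beam 6: φ=90°, α=150°
  d=(-0.8660,0.5000)  start (1,2)  tX=0.4503 tY=1.6200  stride 1/|dx|=1.1547 1/|dy|=2.0000
    cross x-line → (0,2), t=0.4503 (wall)
  → r_6 = 0.4503
beam 7: φ=135°, α=195°
  d=(-0.9659,-0.2588)  start (1,2)  tX=0.4038 tY=0.7341  stride 1/|dx|=1.0353 1/|dy|=3.8637
    cross x-line → (0,2), t=0.4038 (wall)
  → r_7 = 0.4038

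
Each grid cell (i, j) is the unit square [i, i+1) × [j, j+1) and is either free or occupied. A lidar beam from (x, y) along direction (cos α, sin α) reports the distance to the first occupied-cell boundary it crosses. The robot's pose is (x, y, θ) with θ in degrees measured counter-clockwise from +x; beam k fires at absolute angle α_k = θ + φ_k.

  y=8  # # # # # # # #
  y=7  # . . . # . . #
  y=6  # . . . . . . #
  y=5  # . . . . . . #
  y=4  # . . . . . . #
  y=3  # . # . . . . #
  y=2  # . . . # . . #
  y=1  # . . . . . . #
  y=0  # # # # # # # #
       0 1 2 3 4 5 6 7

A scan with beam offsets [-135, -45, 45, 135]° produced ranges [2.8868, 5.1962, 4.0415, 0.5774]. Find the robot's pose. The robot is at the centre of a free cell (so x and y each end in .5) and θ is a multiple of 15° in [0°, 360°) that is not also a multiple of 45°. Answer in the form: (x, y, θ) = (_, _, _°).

(x, y, θ) = (4.5, 3.5, 165°)

The pose lattice has 39·16 = 624 candidates. Test each by forward raycasting.
  (1.5, 3.5, 330°): beam 1 = 0.5176 ≠ 2.8868 ✗
  (5.5, 2.5, 240°): beam 1 = 4.6587 ≠ 2.8868 ✗
  (6.5, 4.5, 255°): beam 1 = 3.0000 ≠ 2.8868 ✗
  (4.5, 1.5, 330°): beam 1 = 1.9319 ≠ 2.8868 ✗
  …
  (4.5, 3.5, 165°): r_1=2.8868, r_2=5.1962, r_3=4.0415, r_4=0.5774 — all match ✓
Only this pose fits every beam.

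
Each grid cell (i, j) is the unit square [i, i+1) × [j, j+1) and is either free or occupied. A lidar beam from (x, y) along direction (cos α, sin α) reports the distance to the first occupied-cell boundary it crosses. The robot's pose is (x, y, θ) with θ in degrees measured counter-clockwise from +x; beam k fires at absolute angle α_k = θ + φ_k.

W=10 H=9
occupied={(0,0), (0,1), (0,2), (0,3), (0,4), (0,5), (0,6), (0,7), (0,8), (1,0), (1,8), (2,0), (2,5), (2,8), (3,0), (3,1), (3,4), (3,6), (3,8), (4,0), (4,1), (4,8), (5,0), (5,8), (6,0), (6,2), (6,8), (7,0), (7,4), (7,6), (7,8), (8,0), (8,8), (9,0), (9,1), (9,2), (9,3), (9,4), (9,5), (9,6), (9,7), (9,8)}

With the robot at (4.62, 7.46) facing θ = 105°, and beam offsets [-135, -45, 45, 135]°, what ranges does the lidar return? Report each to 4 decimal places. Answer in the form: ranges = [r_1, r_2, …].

ranges = [2.7482, 0.6235, 1.0800, 1.2400]

beam 1: φ=-135°, α=330°
  d=(0.8660,-0.5000)  start (4,7)  tX=0.4388 tY=0.9200  stride 1/|dx|=1.1547 1/|dy|=2.0000
    cross x-line → (5,7), t=0.4388
    cross y-line → (5,6), t=0.9200
    cross x-line → (6,6), t=1.5935
    cross x-line → (7,6), t=2.7482 (wall)
  → r_1 = 2.7482
beam 2: φ=-45°, α=60°
  d=(0.5000,0.8660)  start (4,7)  tX=0.7600 tY=0.6235  stride 1/|dx|=2.0000 1/|dy|=1.1547
    cross y-line → (4,8), t=0.6235 (wall)
  → r_2 = 0.6235
beam 3: φ=45°, α=150°
  d=(-0.8660,0.5000)  start (4,7)  tX=0.7159 tY=1.0800  stride 1/|dx|=1.1547 1/|dy|=2.0000
    cross x-line → (3,7), t=0.7159
    cross y-line → (3,8), t=1.0800 (wall)
  → r_3 = 1.0800
beam 4: φ=135°, α=240°
  d=(-0.5000,-0.8660)  start (4,7)  tX=1.2400 tY=0.5312  stride 1/|dx|=2.0000 1/|dy|=1.1547
    cross y-line → (4,6), t=0.5312
    cross x-line → (3,6), t=1.2400 (wall)
  → r_4 = 1.2400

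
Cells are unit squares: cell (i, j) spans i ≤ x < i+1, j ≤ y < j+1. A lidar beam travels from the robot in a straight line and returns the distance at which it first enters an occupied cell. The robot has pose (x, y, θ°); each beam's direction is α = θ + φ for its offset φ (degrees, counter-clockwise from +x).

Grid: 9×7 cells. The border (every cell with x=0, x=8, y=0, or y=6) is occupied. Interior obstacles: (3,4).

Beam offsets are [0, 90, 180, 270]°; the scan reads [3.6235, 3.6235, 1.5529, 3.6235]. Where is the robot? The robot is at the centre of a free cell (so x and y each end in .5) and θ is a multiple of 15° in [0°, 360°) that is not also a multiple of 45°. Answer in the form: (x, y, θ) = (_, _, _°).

(x, y, θ) = (4.5, 2.5, 75°)

The pose lattice has 34·16 = 544 candidates. Test each by forward raycasting.
  (5.5, 3.5, 165°): beam 1 = 1.9319 ≠ 3.6235 ✗
  (2.5, 2.5, 165°): beam 1 = 1.5529 ≠ 3.6235 ✗
  (1.5, 3.5, 75°): beam 1 = 2.5882 ≠ 3.6235 ✗
  (4.5, 1.5, 330°): beam 1 = 1.0000 ≠ 3.6235 ✗
  …
  (4.5, 2.5, 75°): r_1=3.6235, r_2=3.6235, r_3=1.5529, r_4=3.6235 — all match ✓
Unique over the lattice → pose = (4.5, 2.5, 75°).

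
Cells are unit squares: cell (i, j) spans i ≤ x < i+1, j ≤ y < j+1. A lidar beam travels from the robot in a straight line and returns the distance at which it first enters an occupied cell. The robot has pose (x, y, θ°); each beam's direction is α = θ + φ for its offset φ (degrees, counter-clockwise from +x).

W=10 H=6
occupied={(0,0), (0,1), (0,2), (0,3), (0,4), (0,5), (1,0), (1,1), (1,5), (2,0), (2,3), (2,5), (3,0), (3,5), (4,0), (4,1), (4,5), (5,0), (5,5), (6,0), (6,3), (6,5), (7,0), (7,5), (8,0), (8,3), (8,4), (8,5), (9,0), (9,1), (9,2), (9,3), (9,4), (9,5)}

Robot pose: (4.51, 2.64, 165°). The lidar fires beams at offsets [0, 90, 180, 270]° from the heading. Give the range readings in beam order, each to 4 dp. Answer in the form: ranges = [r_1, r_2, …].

ranges = [1.5633, 0.6626, 4.6484, 2.4433]

beam 1: φ=0°, α=165°
  direction (-0.9659, 0.2588); cell (4,2); t to first gridline: x 0.5280, y 1.3909 (then +1.0353 / +3.8637)
    (3,2) via x @ 0.5280
    (3,3) via y @ 1.3909
    (2,3) via x @ 1.5633  # hit
  → r_1 = 1.5633
beam 2: φ=90°, α=255°
  direction (-0.2588, -0.9659); cell (4,2); t to first gridline: x 1.9705, y 0.6626 (then +3.8637 / +1.0353)
    (4,1) via y @ 0.6626  # hit
  → r_2 = 0.6626
beam 3: φ=180°, α=345°
  direction (0.9659, -0.2588); cell (4,2); t to first gridline: x 0.5073, y 2.4728 (then +1.0353 / +3.8637)
    (5,2) via x @ 0.5073
    (6,2) via x @ 1.5426
    (6,1) via y @ 2.4728
    (7,1) via x @ 2.5778
    (8,1) via x @ 3.6131
    (9,1) via x @ 4.6484  # hit
  → r_3 = 4.6484
beam 4: φ=270°, α=75°
  direction (0.2588, 0.9659); cell (4,2); t to first gridline: x 1.8932, y 0.3727 (then +3.8637 / +1.0353)
    (4,3) via y @ 0.3727
    (4,4) via y @ 1.4080
    (5,4) via x @ 1.8932
    (5,5) via y @ 2.4433  # hit
  → r_4 = 2.4433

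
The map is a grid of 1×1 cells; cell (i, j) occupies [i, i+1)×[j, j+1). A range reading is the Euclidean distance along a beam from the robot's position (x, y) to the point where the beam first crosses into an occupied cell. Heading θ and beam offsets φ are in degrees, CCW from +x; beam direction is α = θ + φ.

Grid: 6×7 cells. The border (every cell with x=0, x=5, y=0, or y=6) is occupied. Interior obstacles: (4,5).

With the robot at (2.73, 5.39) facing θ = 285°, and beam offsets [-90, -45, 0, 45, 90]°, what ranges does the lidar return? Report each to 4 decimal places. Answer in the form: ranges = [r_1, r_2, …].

beam 1: φ=-90°, α=195°
  cosα=-0.9659 sinα=-0.2588 | (2,5) | tMaxX 0.7558 tMaxY 1.5068 | tΔX 1.0353 tΔY 3.8637
    t=0.7558 [x] (1,5)
    t=1.5068 [y] (1,4)
    t=1.7910 [x] (0,4) — stop
  → r_1 = 1.7910
beam 2: φ=-45°, α=240°
  cosα=-0.5000 sinα=-0.8660 | (2,5) | tMaxX 1.4600 tMaxY 0.4503 | tΔX 2.0000 tΔY 1.1547
    t=0.4503 [y] (2,4)
    t=1.4600 [x] (1,4)
    t=1.6050 [y] (1,3)
    t=2.7597 [y] (1,2)
    t=3.4600 [x] (0,2) — stop
  → r_2 = 3.4600
beam 3: φ=0°, α=285°
  cosα=0.2588 sinα=-0.9659 | (2,5) | tMaxX 1.0432 tMaxY 0.4038 | tΔX 3.8637 tΔY 1.0353
    t=0.4038 [y] (2,4)
    t=1.0432 [x] (3,4)
    t=1.4390 [y] (3,3)
    t=2.4743 [y] (3,2)
    t=3.5096 [y] (3,1)
    t=4.5449 [y] (3,0) — stop
  → r_3 = 4.5449
beam 4: φ=45°, α=330°
  cosα=0.8660 sinα=-0.5000 | (2,5) | tMaxX 0.3118 tMaxY 0.7800 | tΔX 1.1547 tΔY 2.0000
    t=0.3118 [x] (3,5)
    t=0.7800 [y] (3,4)
    t=1.4665 [x] (4,4)
    t=2.6212 [x] (5,4) — stop
  → r_4 = 2.6212
beam 5: φ=90°, α=15°
  cosα=0.9659 sinα=0.2588 | (2,5) | tMaxX 0.2795 tMaxY 2.3569 | tΔX 1.0353 tΔY 3.8637
    t=0.2795 [x] (3,5)
    t=1.3148 [x] (4,5) — stop
  → r_5 = 1.3148

ranges = [1.7910, 3.4600, 4.5449, 2.6212, 1.3148]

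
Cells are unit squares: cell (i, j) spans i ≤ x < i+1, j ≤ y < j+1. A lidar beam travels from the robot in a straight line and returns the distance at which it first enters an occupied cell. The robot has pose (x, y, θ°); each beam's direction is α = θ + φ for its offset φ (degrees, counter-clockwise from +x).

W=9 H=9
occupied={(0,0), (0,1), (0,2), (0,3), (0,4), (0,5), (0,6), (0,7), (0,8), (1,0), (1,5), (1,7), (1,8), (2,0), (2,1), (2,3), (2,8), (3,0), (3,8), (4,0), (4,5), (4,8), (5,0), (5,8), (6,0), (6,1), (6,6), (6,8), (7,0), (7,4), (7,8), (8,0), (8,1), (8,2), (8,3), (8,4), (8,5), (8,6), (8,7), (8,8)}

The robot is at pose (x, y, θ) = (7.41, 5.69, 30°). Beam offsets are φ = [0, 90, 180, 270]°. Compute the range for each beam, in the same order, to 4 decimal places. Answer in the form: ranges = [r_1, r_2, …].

beam 1: φ=0°, α=30°
  direction (0.8660, 0.5000); cell (7,5); t to first gridline: x 0.6813, y 0.6200 (then +1.1547 / +2.0000)
    (7,6) via y @ 0.6200
    (8,6) via x @ 0.6813  # hit
  → r_1 = 0.6813
beam 2: φ=90°, α=120°
  direction (-0.5000, 0.8660); cell (7,5); t to first gridline: x 0.8200, y 0.3580 (then +2.0000 / +1.1547)
    (7,6) via y @ 0.3580
    (6,6) via x @ 0.8200  # hit
  → r_2 = 0.8200
beam 3: φ=180°, α=210°
  direction (-0.8660, -0.5000); cell (7,5); t to first gridline: x 0.4734, y 1.3800 (then +1.1547 / +2.0000)
    (6,5) via x @ 0.4734
    (6,4) via y @ 1.3800
    (5,4) via x @ 1.6281
    (4,4) via x @ 2.7828
    (4,3) via y @ 3.3800
    (3,3) via x @ 3.9375
    (2,3) via x @ 5.0922  # hit
  → r_3 = 5.0922
beam 4: φ=270°, α=300°
  direction (0.5000, -0.8660); cell (7,5); t to first gridline: x 1.1800, y 0.7967 (then +2.0000 / +1.1547)
    (7,4) via y @ 0.7967  # hit
  → r_4 = 0.7967

ranges = [0.6813, 0.8200, 5.0922, 0.7967]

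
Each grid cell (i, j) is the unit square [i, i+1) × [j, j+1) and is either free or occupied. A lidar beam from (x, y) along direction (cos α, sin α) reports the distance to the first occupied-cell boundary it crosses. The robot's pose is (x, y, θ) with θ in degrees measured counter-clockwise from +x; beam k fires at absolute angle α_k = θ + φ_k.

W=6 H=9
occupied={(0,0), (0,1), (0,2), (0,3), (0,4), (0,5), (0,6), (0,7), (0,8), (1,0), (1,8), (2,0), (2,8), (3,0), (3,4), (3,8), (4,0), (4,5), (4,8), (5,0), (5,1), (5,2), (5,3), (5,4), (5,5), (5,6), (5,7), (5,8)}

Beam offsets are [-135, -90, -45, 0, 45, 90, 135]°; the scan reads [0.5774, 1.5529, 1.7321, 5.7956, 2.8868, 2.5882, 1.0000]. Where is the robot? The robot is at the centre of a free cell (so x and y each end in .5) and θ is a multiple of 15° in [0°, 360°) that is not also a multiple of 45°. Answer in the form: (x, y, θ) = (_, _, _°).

Candidates: 26 free-cell centres × 16 headings = 416 poses. Raycast each; keep the one whose scan matches to 4 dp.
  (4.5, 7.5, 60°): beam 1 = 1.5529 ≠ 0.5774 ✗
  (4.5, 3.5, 330°): beam 1 = 3.6235 ≠ 0.5774 ✗
  (2.5, 4.5, 15°): beam 1 = 3.0000 ≠ 0.5774 ✗
  (2.5, 3.5, 255°): beam 1 = 3.0000 ≠ 0.5774 ✗
  …
  (2.5, 7.5, 255°): r_1=0.5774, r_2=1.5529, r_3=1.7321, r_4=5.7956, r_5=2.8868, r_6=2.5882, r_7=1.0000 — all match ✓
Unique over the lattice → pose = (2.5, 7.5, 255°).

(x, y, θ) = (2.5, 7.5, 255°)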